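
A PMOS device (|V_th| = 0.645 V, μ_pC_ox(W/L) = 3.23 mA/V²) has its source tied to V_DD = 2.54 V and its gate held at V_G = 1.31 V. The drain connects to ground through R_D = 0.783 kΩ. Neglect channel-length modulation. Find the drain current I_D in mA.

I_D = 0.553 mA

V_SG = V_DD − V_G = 2.54 − 1.31 = 1.23 V, so V_ov = 1.23 − 0.645 = 0.585 V.
Assume saturation: I_D = ½ k_p V_ov² = 0.5 × 3.23 × 0.585² = 0.553 mA, giving V_SD = V_DD − I_D R_D = 2.54 − 0.553 × 0.783 = 2.11 V.
V_SD = 2.11 V ≥ V_ov = 0.585 V, confirming saturation.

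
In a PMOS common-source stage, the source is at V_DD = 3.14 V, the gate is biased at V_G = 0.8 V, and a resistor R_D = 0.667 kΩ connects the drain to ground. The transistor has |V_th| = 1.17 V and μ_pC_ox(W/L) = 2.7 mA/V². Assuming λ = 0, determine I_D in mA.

I_D = 1.85 mA

V_SG = V_DD − V_G = 3.14 − 0.8 = 2.34 V, so V_ov = 2.34 − 1.17 = 1.17 V.
Assume saturation: I_D = ½ k_p V_ov² = 0.5 × 2.7 × 1.17² = 1.85 mA, giving V_SD = V_DD − I_D R_D = 3.14 − 1.85 × 0.667 = 1.91 V.
V_SD = 1.91 V ≥ V_ov = 1.17 V, confirming saturation.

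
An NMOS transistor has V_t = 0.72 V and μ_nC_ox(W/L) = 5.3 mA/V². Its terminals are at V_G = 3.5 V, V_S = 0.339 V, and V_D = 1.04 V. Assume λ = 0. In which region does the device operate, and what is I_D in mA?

Triode; I_D = 7.77 mA

V_GS = V_G − V_S = 3.5 − 0.339 = 3.16 V; V_DS = V_D − V_S = 1.04 − 0.339 = 0.701 V.
V_ov = V_GS − V_t = 3.16 − 0.72 = 2.44 V.
Since V_DS = 0.701 V < V_ov = 2.44 V, the device is in the triode region.
I_D = k_n [V_ov · V_DS − ½ V_DS²] = 5.3 × [2.44 × 0.701 − 0.5 × 0.701²] = 7.77 mA.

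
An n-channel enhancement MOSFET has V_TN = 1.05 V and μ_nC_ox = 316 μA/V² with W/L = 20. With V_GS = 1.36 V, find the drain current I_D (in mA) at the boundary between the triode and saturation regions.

At the boundary V_DS = V_ov = V_GS − V_TN = 1.36 − 1.05 = 0.31 V.
k_n = μ_nC_ox · (W/L) = 6.32 mA/V².
I_D = ½ k_n V_ov² = 0.5 × 6.32 × 0.31² = 0.304 mA.

I_D = 0.304 mA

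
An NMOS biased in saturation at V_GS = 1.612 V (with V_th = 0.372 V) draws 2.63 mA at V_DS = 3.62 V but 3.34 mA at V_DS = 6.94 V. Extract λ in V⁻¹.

λ = 0.115 V⁻¹

With V_GS fixed, I_D ∝ (1 + λ V_DS) in saturation, so I_D2/I_D1 = (1 + λ V_DS2)/(1 + λ V_DS1).
3.34/2.63 = 1.27 = (1 + 6.94 λ)/(1 + 3.62 λ).
Solving: λ (I_D1 V_DS2 − I_D2 V_DS1) = I_D2 − I_D1, so λ = (3.34 − 2.63) / (2.63 × 6.94 − 3.34 × 3.62) = 0.71 / 6.16 = 0.115 V⁻¹.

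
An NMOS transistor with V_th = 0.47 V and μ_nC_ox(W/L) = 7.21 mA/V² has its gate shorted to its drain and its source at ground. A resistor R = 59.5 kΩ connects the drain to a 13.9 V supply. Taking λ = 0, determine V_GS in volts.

With gate tied to drain, V_GS = V_DS ≥ V_GS − V_th, so the device is in saturation.
KCL at the drain: ½ k_n (V_GS − V_th)² = (V_DD − V_GS)/R.
Let x = V_GS − 0.47. Then 214 x² + x − 13.43 = 0, giving x = 0.248 V (positive root), so V_GS = 0.718 V.
I_D = (V_DD − V_GS)/R = (13.9 − 0.718) / 59.5 = 0.222 mA.

V_GS = 0.718 V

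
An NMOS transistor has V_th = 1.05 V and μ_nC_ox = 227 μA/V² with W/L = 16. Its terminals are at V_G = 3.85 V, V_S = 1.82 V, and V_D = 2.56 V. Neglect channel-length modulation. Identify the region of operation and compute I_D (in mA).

Triode; I_D = 1.64 mA

V_GS = V_G − V_S = 3.85 − 1.82 = 2.03 V; V_DS = V_D − V_S = 2.56 − 1.82 = 0.74 V.
k_n = μ_nC_ox · (W/L) = 3.632 mA/V².
V_ov = V_GS − V_th = 2.03 − 1.05 = 0.98 V.
Since V_DS = 0.74 V < V_ov = 0.98 V, the device is in the triode region.
I_D = k_n [V_ov · V_DS − ½ V_DS²] = 3.632 × [0.98 × 0.74 − 0.5 × 0.74²] = 1.64 mA.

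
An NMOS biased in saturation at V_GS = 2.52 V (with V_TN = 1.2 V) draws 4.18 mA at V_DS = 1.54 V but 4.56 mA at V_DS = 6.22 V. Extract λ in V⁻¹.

λ = 0.0200 V⁻¹

With V_GS fixed, I_D ∝ (1 + λ V_DS) in saturation, so I_D2/I_D1 = (1 + λ V_DS2)/(1 + λ V_DS1).
4.56/4.18 = 1.091 = (1 + 6.22 λ)/(1 + 1.54 λ).
Solving: λ (I_D1 V_DS2 − I_D2 V_DS1) = I_D2 − I_D1, so λ = (4.56 − 4.18) / (4.18 × 6.22 − 4.56 × 1.54) = 0.38 / 19 = 0.02 V⁻¹.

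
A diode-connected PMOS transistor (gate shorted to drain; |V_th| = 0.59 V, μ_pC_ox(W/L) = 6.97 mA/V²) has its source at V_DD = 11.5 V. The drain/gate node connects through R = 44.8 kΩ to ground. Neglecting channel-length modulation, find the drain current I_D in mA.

I_D = 0.238 mA

With gate tied to drain, V_SG = V_SD ≥ V_SG − |V_th|, so the device is in saturation.
KCL at the drain: ½ k_p (V_SG − |V_th|)² = (V_DD − V_SG)/R.
Let x = V_SG − 0.59. Then 156 x² + x − 10.91 = 0, giving x = 0.261 V (positive root), so V_SG = 0.851 V.
I_D = (V_DD − V_SG)/R = (11.5 − 0.851) / 44.8 = 0.238 mA.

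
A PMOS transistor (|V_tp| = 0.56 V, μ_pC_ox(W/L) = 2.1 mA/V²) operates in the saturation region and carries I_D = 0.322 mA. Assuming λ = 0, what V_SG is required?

V_SG = 1.11 V

In saturation I_D = ½ k_p (V_SG − |V_tp|)², so V_SG − |V_tp| = √(2 I_D / k_p) = √(2 × 0.322 / 2.1) = 0.554 V.
V_SG = 0.56 + 0.554 = 1.11 V.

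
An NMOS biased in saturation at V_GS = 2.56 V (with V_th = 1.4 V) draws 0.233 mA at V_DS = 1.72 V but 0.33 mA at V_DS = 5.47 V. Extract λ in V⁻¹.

λ = 0.137 V⁻¹

With V_GS fixed, I_D ∝ (1 + λ V_DS) in saturation, so I_D2/I_D1 = (1 + λ V_DS2)/(1 + λ V_DS1).
0.33/0.233 = 1.416 = (1 + 5.47 λ)/(1 + 1.72 λ).
Solving: λ (I_D1 V_DS2 − I_D2 V_DS1) = I_D2 − I_D1, so λ = (0.33 − 0.233) / (0.233 × 5.47 − 0.33 × 1.72) = 0.097 / 0.707 = 0.137 V⁻¹.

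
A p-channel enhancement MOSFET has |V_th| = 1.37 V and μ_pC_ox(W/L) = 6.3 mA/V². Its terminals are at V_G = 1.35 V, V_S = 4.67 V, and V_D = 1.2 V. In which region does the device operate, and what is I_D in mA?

Saturation; I_D = 12.0 mA

V_SG = V_S − V_G = 4.67 − 1.35 = 3.32 V; V_SD = V_S − V_D = 4.67 − 1.2 = 3.47 V.
V_ov = V_SG − |V_th| = 3.32 − 1.37 = 1.95 V.
Since V_SD = 3.47 V ≥ V_ov = 1.95 V, the device is in saturation.
I_D = ½ k_p V_ov² = 0.5 × 6.3 × 1.95² = 12 mA.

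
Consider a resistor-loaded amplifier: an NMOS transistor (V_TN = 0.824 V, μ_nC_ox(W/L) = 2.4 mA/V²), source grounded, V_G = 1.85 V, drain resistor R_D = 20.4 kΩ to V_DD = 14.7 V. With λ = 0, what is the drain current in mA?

I_D = 0.704 mA

V_GS = V_G = 1.85 V, so V_ov = 1.85 − 0.824 = 1.03 V.
Assume saturation: I_D = ½ k_n V_ov² = 0.5 × 2.4 × 1.03² = 1.26 mA, giving V_DS = V_DD − I_D R_D = 14.7 − 1.26 × 20.4 = -11.1 V.
But -11.1 V < V_ov = 1.03 V, so the device is actually in triode.
In triode I_D = k_n[V_ov V_DS − ½ V_DS²] and I_D = (V_DD − V_DS)/R_D. Equating: 24.5 V_DS² − 51.23 V_DS + 14.7 = 0, giving V_DS = 0.343 V (the root below V_ov).
I_D = (14.7 − 0.343) / 20.4 = 0.704 mA.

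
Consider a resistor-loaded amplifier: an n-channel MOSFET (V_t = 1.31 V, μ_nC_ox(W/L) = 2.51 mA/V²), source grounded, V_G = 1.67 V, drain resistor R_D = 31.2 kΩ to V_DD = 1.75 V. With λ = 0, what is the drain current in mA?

I_D = 0.0540 mA

V_GS = V_G = 1.67 V, so V_ov = 1.67 − 1.31 = 0.36 V.
Assume saturation: I_D = ½ k_n V_ov² = 0.5 × 2.51 × 0.36² = 0.163 mA, giving V_DS = V_DD − I_D R_D = 1.75 − 0.163 × 31.2 = -3.32 V.
But -3.32 V < V_ov = 0.36 V, so the device is actually in triode.
In triode I_D = k_n[V_ov V_DS − ½ V_DS²] and I_D = (V_DD − V_DS)/R_D. Equating: 39.2 V_DS² − 29.19 V_DS + 1.75 = 0, giving V_DS = 0.0657 V (the root below V_ov).
I_D = (1.75 − 0.0657) / 31.2 = 0.054 mA.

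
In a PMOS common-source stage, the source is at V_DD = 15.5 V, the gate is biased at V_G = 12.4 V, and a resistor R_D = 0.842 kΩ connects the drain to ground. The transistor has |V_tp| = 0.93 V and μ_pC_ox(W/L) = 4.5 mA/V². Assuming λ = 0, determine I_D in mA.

V_SG = V_DD − V_G = 15.5 − 12.4 = 3.1 V, so V_ov = 3.1 − 0.93 = 2.17 V.
Assume saturation: I_D = ½ k_p V_ov² = 0.5 × 4.5 × 2.17² = 10.6 mA, giving V_SD = V_DD − I_D R_D = 15.5 − 10.6 × 0.842 = 6.58 V.
V_SD = 6.58 V ≥ V_ov = 2.17 V, confirming saturation.

I_D = 10.6 mA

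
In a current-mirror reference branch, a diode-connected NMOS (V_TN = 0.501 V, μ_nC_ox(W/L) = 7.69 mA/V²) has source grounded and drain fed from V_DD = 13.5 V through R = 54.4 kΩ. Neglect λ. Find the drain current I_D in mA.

I_D = 0.234 mA

With gate tied to drain, V_GS = V_DS ≥ V_GS − V_TN, so the device is in saturation.
KCL at the drain: ½ k_n (V_GS − V_TN)² = (V_DD − V_GS)/R.
Let x = V_GS − 0.501. Then 209 x² + x − 13 = 0, giving x = 0.247 V (positive root), so V_GS = 0.748 V.
I_D = (V_DD − V_GS)/R = (13.5 − 0.748) / 54.4 = 0.234 mA.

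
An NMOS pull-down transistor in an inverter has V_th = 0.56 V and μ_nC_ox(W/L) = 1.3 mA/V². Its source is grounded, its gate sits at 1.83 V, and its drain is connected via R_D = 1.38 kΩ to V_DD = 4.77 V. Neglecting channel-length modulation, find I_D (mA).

V_GS = V_G = 1.83 V, so V_ov = 1.83 − 0.56 = 1.27 V.
Assume saturation: I_D = ½ k_n V_ov² = 0.5 × 1.3 × 1.27² = 1.05 mA, giving V_DS = V_DD − I_D R_D = 4.77 − 1.05 × 1.38 = 3.32 V.
V_DS = 3.32 V ≥ V_ov = 1.27 V, confirming saturation.

I_D = 1.05 mA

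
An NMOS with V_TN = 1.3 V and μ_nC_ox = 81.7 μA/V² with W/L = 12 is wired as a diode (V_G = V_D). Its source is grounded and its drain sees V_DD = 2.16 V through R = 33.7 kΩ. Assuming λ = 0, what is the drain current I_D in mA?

I_D = 0.0196 mA

With gate tied to drain, V_GS = V_DS ≥ V_GS − V_TN, so the device is in saturation.
k_n = μ_nC_ox · (W/L) = 0.9804 mA/V².
KCL at the drain: ½ k_n (V_GS − V_TN)² = (V_DD − V_GS)/R.
Let x = V_GS − 1.3. Then 16.5 x² + x − 0.86 = 0, giving x = 0.2 V (positive root), so V_GS = 1.5 V.
I_D = (V_DD − V_GS)/R = (2.16 − 1.5) / 33.7 = 0.0196 mA.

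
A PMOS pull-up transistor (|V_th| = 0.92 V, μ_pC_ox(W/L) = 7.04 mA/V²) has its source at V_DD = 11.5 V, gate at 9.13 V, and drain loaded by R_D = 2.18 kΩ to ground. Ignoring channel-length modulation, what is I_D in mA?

I_D = 4.99 mA

V_SG = V_DD − V_G = 11.5 − 9.13 = 2.37 V, so V_ov = 2.37 − 0.92 = 1.45 V.
Assume saturation: I_D = ½ k_p V_ov² = 0.5 × 7.04 × 1.45² = 7.4 mA, giving V_SD = V_DD − I_D R_D = 11.5 − 7.4 × 2.18 = -4.63 V.
But -4.63 V < V_ov = 1.45 V, so the device is actually in triode.
In triode I_D = k_p[V_ov V_SD − ½ V_SD²] and I_D = (V_DD − V_SD)/R_D. Equating: 7.67 V_SD² − 23.25 V_SD + 11.5 = 0, giving V_SD = 0.622 V (the root below V_ov).
I_D = (11.5 − 0.622) / 2.18 = 4.99 mA.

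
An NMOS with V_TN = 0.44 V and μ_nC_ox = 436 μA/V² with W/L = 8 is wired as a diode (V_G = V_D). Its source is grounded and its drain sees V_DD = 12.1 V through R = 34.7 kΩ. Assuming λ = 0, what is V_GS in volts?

With gate tied to drain, V_GS = V_DS ≥ V_GS − V_TN, so the device is in saturation.
k_n = μ_nC_ox · (W/L) = 3.488 mA/V².
KCL at the drain: ½ k_n (V_GS − V_TN)² = (V_DD − V_GS)/R.
Let x = V_GS − 0.44. Then 60.5 x² + x − 11.66 = 0, giving x = 0.431 V (positive root), so V_GS = 0.871 V.
I_D = (V_DD − V_GS)/R = (12.1 − 0.871) / 34.7 = 0.324 mA.

V_GS = 0.871 V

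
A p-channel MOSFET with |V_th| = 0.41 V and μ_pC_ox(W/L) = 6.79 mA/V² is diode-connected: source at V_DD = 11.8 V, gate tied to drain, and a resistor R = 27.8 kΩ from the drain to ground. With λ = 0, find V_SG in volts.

V_SG = 0.752 V

With gate tied to drain, V_SG = V_SD ≥ V_SG − |V_th|, so the device is in saturation.
KCL at the drain: ½ k_p (V_SG − |V_th|)² = (V_DD − V_SG)/R.
Let x = V_SG − 0.41. Then 94.4 x² + x − 11.39 = 0, giving x = 0.342 V (positive root), so V_SG = 0.752 V.
I_D = (V_DD − V_SG)/R = (11.8 − 0.752) / 27.8 = 0.397 mA.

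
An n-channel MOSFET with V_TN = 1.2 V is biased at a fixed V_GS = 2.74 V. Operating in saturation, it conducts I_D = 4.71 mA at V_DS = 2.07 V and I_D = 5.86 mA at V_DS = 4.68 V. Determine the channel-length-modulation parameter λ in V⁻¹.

With V_GS fixed, I_D ∝ (1 + λ V_DS) in saturation, so I_D2/I_D1 = (1 + λ V_DS2)/(1 + λ V_DS1).
5.86/4.71 = 1.244 = (1 + 4.68 λ)/(1 + 2.07 λ).
Solving: λ (I_D1 V_DS2 − I_D2 V_DS1) = I_D2 − I_D1, so λ = (5.86 − 4.71) / (4.71 × 4.68 − 5.86 × 2.07) = 1.15 / 9.91 = 0.116 V⁻¹.

λ = 0.116 V⁻¹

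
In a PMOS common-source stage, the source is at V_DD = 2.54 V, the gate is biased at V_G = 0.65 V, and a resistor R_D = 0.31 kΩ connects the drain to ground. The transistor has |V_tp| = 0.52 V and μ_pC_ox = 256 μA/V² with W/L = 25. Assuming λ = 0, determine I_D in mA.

V_SG = V_DD − V_G = 2.54 − 0.65 = 1.89 V, so V_ov = 1.89 − 0.52 = 1.37 V.
k_p = μ_pC_ox · (W/L) = 6.4 mA/V².
Assume saturation: I_D = ½ k_p V_ov² = 0.5 × 6.4 × 1.37² = 6.01 mA, giving V_SD = V_DD − I_D R_D = 2.54 − 6.01 × 0.31 = 0.678 V.
But 0.678 V < V_ov = 1.37 V, so the device is actually in triode.
In triode I_D = k_p[V_ov V_SD − ½ V_SD²] and I_D = (V_DD − V_SD)/R_D. Equating: 0.992 V_SD² − 3.718 V_SD + 2.54 = 0, giving V_SD = 0.899 V (the root below V_ov).
I_D = (2.54 − 0.899) / 0.31 = 5.29 mA.

I_D = 5.29 mA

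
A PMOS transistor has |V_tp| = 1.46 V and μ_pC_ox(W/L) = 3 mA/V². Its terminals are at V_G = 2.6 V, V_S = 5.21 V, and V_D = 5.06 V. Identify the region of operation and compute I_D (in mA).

Triode; I_D = 0.484 mA

V_SG = V_S − V_G = 5.21 − 2.6 = 2.61 V; V_SD = V_S − V_D = 5.21 − 5.06 = 0.15 V.
V_ov = V_SG − |V_tp| = 2.61 − 1.46 = 1.15 V.
Since V_SD = 0.15 V < V_ov = 1.15 V, the device is in the triode region.
I_D = k_p [V_ov · V_SD − ½ V_SD²] = 3 × [1.15 × 0.15 − 0.5 × 0.15²] = 0.484 mA.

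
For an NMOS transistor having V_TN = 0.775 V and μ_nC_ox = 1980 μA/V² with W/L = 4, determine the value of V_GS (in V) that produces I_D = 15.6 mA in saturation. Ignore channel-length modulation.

V_GS = 2.76 V

k_n = μ_nC_ox · (W/L) = 7.92 mA/V².
In saturation I_D = ½ k_n (V_GS − V_TN)², so V_GS − V_TN = √(2 I_D / k_n) = √(2 × 15.6 / 7.92) = 1.98 V.
V_GS = 0.775 + 1.98 = 2.76 V.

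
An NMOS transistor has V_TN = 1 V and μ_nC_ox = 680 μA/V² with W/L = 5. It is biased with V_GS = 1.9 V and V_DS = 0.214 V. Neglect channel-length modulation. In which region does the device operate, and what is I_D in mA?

k_n = μ_nC_ox · (W/L) = 3.4 mA/V².
V_ov = V_GS − V_TN = 1.9 − 1 = 0.9 V.
Since V_DS = 0.214 V < V_ov = 0.9 V, the device is in the triode region.
I_D = k_n [V_ov · V_DS − ½ V_DS²] = 3.4 × [0.9 × 0.214 − 0.5 × 0.214²] = 0.577 mA.

Triode; I_D = 0.577 mA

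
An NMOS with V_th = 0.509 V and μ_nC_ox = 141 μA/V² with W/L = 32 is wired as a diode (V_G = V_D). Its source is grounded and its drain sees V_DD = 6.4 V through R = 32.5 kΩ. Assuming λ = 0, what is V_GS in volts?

With gate tied to drain, V_GS = V_DS ≥ V_GS − V_th, so the device is in saturation.
k_n = μ_nC_ox · (W/L) = 4.512 mA/V².
KCL at the drain: ½ k_n (V_GS − V_th)² = (V_DD − V_GS)/R.
Let x = V_GS − 0.509. Then 73.3 x² + x − 5.891 = 0, giving x = 0.277 V (positive root), so V_GS = 0.786 V.
I_D = (V_DD − V_GS)/R = (6.4 − 0.786) / 32.5 = 0.173 mA.

V_GS = 0.786 V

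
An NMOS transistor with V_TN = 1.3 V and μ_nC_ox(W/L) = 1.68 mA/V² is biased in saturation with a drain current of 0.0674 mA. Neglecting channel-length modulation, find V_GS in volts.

V_GS = 1.58 V

In saturation I_D = ½ k_n (V_GS − V_TN)², so V_GS − V_TN = √(2 I_D / k_n) = √(2 × 0.0674 / 1.68) = 0.283 V.
V_GS = 1.3 + 0.283 = 1.58 V.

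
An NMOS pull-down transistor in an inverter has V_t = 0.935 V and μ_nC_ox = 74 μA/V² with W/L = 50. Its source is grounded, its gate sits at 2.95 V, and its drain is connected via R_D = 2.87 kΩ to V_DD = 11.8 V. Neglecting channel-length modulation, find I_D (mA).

I_D = 3.90 mA

V_GS = V_G = 2.95 V, so V_ov = 2.95 − 0.935 = 2.02 V.
k_n = μ_nC_ox · (W/L) = 3.7 mA/V².
Assume saturation: I_D = ½ k_n V_ov² = 0.5 × 3.7 × 2.02² = 7.51 mA, giving V_DS = V_DD − I_D R_D = 11.8 − 7.51 × 2.87 = -9.76 V.
But -9.76 V < V_ov = 2.02 V, so the device is actually in triode.
In triode I_D = k_n[V_ov V_DS − ½ V_DS²] and I_D = (V_DD − V_DS)/R_D. Equating: 5.31 V_DS² − 22.4 V_DS + 11.8 = 0, giving V_DS = 0.617 V (the root below V_ov).
I_D = (11.8 − 0.617) / 2.87 = 3.9 mA.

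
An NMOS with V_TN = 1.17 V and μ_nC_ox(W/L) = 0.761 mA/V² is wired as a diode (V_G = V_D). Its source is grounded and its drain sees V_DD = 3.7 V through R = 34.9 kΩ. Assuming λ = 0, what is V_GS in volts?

With gate tied to drain, V_GS = V_DS ≥ V_GS − V_TN, so the device is in saturation.
KCL at the drain: ½ k_n (V_GS − V_TN)² = (V_DD − V_GS)/R.
Let x = V_GS − 1.17. Then 13.3 x² + x − 2.53 = 0, giving x = 0.4 V (positive root), so V_GS = 1.57 V.
I_D = (V_DD − V_GS)/R = (3.7 − 1.57) / 34.9 = 0.061 mA.

V_GS = 1.57 V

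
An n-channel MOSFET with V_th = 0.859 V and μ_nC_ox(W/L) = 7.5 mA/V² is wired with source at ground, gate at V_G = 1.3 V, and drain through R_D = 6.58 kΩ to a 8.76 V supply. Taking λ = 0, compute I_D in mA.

V_GS = V_G = 1.3 V, so V_ov = 1.3 − 0.859 = 0.441 V.
Assume saturation: I_D = ½ k_n V_ov² = 0.5 × 7.5 × 0.441² = 0.729 mA, giving V_DS = V_DD − I_D R_D = 8.76 − 0.729 × 6.58 = 3.96 V.
V_DS = 3.96 V ≥ V_ov = 0.441 V, confirming saturation.

I_D = 0.729 mA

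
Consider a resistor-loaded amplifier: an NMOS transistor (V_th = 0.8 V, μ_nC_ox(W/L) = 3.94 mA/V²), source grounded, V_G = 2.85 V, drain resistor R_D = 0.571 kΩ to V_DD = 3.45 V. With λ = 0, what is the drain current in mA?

V_GS = V_G = 2.85 V, so V_ov = 2.85 − 0.8 = 2.05 V.
Assume saturation: I_D = ½ k_n V_ov² = 0.5 × 3.94 × 2.05² = 8.28 mA, giving V_DS = V_DD − I_D R_D = 3.45 − 8.28 × 0.571 = -1.28 V.
But -1.28 V < V_ov = 2.05 V, so the device is actually in triode.
In triode I_D = k_n[V_ov V_DS − ½ V_DS²] and I_D = (V_DD − V_DS)/R_D. Equating: 1.12 V_DS² − 5.612 V_DS + 3.45 = 0, giving V_DS = 0.718 V (the root below V_ov).
I_D = (3.45 − 0.718) / 0.571 = 4.78 mA.

I_D = 4.78 mA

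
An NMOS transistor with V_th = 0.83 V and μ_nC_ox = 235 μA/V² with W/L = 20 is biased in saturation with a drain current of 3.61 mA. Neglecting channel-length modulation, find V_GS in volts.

k_n = μ_nC_ox · (W/L) = 4.7 mA/V².
In saturation I_D = ½ k_n (V_GS − V_th)², so V_GS − V_th = √(2 I_D / k_n) = √(2 × 3.61 / 4.7) = 1.24 V.
V_GS = 0.83 + 1.24 = 2.07 V.

V_GS = 2.07 V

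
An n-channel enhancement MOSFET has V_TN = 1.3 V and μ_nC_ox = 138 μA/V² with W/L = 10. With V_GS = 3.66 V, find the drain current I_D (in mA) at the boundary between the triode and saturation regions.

At the boundary V_DS = V_ov = V_GS − V_TN = 3.66 − 1.3 = 2.36 V.
k_n = μ_nC_ox · (W/L) = 1.38 mA/V².
I_D = ½ k_n V_ov² = 0.5 × 1.38 × 2.36² = 3.84 mA.

I_D = 3.84 mA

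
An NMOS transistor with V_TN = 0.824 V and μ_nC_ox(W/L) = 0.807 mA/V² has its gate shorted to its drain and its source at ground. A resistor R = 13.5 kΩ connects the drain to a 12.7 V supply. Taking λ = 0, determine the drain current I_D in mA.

I_D = 0.777 mA

With gate tied to drain, V_GS = V_DS ≥ V_GS − V_TN, so the device is in saturation.
KCL at the drain: ½ k_n (V_GS − V_TN)² = (V_DD − V_GS)/R.
Let x = V_GS − 0.824. Then 5.45 x² + x − 11.88 = 0, giving x = 1.39 V (positive root), so V_GS = 2.21 V.
I_D = (V_DD − V_GS)/R = (12.7 − 2.21) / 13.5 = 0.777 mA.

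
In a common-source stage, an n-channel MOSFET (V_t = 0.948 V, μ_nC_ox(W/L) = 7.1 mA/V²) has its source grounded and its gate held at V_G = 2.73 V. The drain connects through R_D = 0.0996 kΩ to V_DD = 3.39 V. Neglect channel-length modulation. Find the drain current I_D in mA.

I_D = 11.3 mA

V_GS = V_G = 2.73 V, so V_ov = 2.73 − 0.948 = 1.78 V.
Assume saturation: I_D = ½ k_n V_ov² = 0.5 × 7.1 × 1.78² = 11.3 mA, giving V_DS = V_DD − I_D R_D = 3.39 − 11.3 × 0.0996 = 2.27 V.
V_DS = 2.27 V ≥ V_ov = 1.78 V, confirming saturation.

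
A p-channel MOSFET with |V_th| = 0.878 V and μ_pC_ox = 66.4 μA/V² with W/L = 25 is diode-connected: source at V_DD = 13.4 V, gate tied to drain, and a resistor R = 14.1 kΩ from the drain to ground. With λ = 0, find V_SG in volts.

V_SG = 1.87 V

With gate tied to drain, V_SG = V_SD ≥ V_SG − |V_th|, so the device is in saturation.
k_p = μ_pC_ox · (W/L) = 1.66 mA/V².
KCL at the drain: ½ k_p (V_SG − |V_th|)² = (V_DD − V_SG)/R.
Let x = V_SG − 0.878. Then 11.7 x² + x − 12.52 = 0, giving x = 0.993 V (positive root), so V_SG = 1.87 V.
I_D = (V_DD − V_SG)/R = (13.4 − 1.87) / 14.1 = 0.818 mA.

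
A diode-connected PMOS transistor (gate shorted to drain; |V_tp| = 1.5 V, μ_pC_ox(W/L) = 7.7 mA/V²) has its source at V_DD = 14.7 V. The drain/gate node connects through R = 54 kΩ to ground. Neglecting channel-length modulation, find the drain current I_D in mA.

I_D = 0.240 mA

With gate tied to drain, V_SG = V_SD ≥ V_SG − |V_tp|, so the device is in saturation.
KCL at the drain: ½ k_p (V_SG − |V_tp|)² = (V_DD − V_SG)/R.
Let x = V_SG − 1.5. Then 208 x² + x − 13.2 = 0, giving x = 0.25 V (positive root), so V_SG = 1.75 V.
I_D = (V_DD − V_SG)/R = (14.7 − 1.75) / 54 = 0.24 mA.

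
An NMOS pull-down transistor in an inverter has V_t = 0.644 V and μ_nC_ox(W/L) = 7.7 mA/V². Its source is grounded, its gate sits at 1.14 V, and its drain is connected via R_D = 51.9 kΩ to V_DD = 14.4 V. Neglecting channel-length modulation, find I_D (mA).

I_D = 0.276 mA

V_GS = V_G = 1.14 V, so V_ov = 1.14 − 0.644 = 0.496 V.
Assume saturation: I_D = ½ k_n V_ov² = 0.5 × 7.7 × 0.496² = 0.947 mA, giving V_DS = V_DD − I_D R_D = 14.4 − 0.947 × 51.9 = -34.8 V.
But -34.8 V < V_ov = 0.496 V, so the device is actually in triode.
In triode I_D = k_n[V_ov V_DS − ½ V_DS²] and I_D = (V_DD − V_DS)/R_D. Equating: 200 V_DS² − 199.2 V_DS + 14.4 = 0, giving V_DS = 0.0785 V (the root below V_ov).
I_D = (14.4 − 0.0785) / 51.9 = 0.276 mA.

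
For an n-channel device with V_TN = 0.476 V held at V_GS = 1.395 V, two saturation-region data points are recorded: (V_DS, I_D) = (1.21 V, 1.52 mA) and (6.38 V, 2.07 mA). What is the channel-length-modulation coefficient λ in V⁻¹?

With V_GS fixed, I_D ∝ (1 + λ V_DS) in saturation, so I_D2/I_D1 = (1 + λ V_DS2)/(1 + λ V_DS1).
2.07/1.52 = 1.362 = (1 + 6.38 λ)/(1 + 1.21 λ).
Solving: λ (I_D1 V_DS2 − I_D2 V_DS1) = I_D2 − I_D1, so λ = (2.07 − 1.52) / (1.52 × 6.38 − 2.07 × 1.21) = 0.55 / 7.19 = 0.0765 V⁻¹.

λ = 0.0765 V⁻¹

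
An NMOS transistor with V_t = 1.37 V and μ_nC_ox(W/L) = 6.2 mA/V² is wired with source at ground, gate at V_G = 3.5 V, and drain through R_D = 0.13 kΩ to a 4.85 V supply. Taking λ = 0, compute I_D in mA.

V_GS = V_G = 3.5 V, so V_ov = 3.5 − 1.37 = 2.13 V.
Assume saturation: I_D = ½ k_n V_ov² = 0.5 × 6.2 × 2.13² = 14.1 mA, giving V_DS = V_DD − I_D R_D = 4.85 − 14.1 × 0.13 = 3.02 V.
V_DS = 3.02 V ≥ V_ov = 2.13 V, confirming saturation.

I_D = 14.1 mA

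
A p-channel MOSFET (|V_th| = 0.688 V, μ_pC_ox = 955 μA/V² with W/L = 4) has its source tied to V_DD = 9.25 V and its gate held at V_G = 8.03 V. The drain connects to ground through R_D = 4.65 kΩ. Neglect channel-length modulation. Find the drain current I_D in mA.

V_SG = V_DD − V_G = 9.25 − 8.03 = 1.22 V, so V_ov = 1.22 − 0.688 = 0.532 V.
k_p = μ_pC_ox · (W/L) = 3.82 mA/V².
Assume saturation: I_D = ½ k_p V_ov² = 0.5 × 3.82 × 0.532² = 0.541 mA, giving V_SD = V_DD − I_D R_D = 9.25 − 0.541 × 4.65 = 6.74 V.
V_SD = 6.74 V ≥ V_ov = 0.532 V, confirming saturation.

I_D = 0.541 mA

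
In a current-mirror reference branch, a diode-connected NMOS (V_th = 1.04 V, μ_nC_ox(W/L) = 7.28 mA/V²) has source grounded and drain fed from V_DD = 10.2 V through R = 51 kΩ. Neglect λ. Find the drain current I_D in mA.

I_D = 0.175 mA

With gate tied to drain, V_GS = V_DS ≥ V_GS − V_th, so the device is in saturation.
KCL at the drain: ½ k_n (V_GS − V_th)² = (V_DD − V_GS)/R.
Let x = V_GS − 1.04. Then 186 x² + x − 9.16 = 0, giving x = 0.219 V (positive root), so V_GS = 1.26 V.
I_D = (V_DD − V_GS)/R = (10.2 − 1.26) / 51 = 0.175 mA.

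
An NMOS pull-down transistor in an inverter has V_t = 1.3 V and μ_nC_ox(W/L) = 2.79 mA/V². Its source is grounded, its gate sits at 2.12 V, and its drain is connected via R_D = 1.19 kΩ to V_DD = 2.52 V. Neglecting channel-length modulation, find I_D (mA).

V_GS = V_G = 2.12 V, so V_ov = 2.12 − 1.3 = 0.82 V.
Assume saturation: I_D = ½ k_n V_ov² = 0.5 × 2.79 × 0.82² = 0.938 mA, giving V_DS = V_DD − I_D R_D = 2.52 − 0.938 × 1.19 = 1.4 V.
V_DS = 1.4 V ≥ V_ov = 0.82 V, confirming saturation.

I_D = 0.938 mA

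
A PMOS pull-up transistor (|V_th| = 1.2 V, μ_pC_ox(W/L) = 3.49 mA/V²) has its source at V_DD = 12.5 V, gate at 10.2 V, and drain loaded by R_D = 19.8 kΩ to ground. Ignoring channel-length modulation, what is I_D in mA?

V_SG = V_DD − V_G = 12.5 − 10.2 = 2.3 V, so V_ov = 2.3 − 1.2 = 1.1 V.
Assume saturation: I_D = ½ k_p V_ov² = 0.5 × 3.49 × 1.1² = 2.11 mA, giving V_SD = V_DD − I_D R_D = 12.5 − 2.11 × 19.8 = -29.3 V.
But -29.3 V < V_ov = 1.1 V, so the device is actually in triode.
In triode I_D = k_p[V_ov V_SD − ½ V_SD²] and I_D = (V_DD − V_SD)/R_D. Equating: 34.6 V_SD² − 77.01 V_SD + 12.5 = 0, giving V_SD = 0.176 V (the root below V_ov).
I_D = (12.5 − 0.176) / 19.8 = 0.622 mA.

I_D = 0.622 mA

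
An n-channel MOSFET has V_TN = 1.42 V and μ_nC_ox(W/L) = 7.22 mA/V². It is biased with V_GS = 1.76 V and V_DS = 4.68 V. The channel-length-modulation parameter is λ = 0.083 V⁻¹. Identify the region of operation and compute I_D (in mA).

V_ov = V_GS − V_TN = 1.76 − 1.42 = 0.34 V.
Since V_DS = 4.68 V ≥ V_ov = 0.34 V, the device is in saturation.
I_D = ½ k_n V_ov² (1 + λ V_DS) = 0.5 × 7.22 × 0.34² × (1 + 0.083 × 4.68) = 0.579 mA.

Saturation; I_D = 0.579 mA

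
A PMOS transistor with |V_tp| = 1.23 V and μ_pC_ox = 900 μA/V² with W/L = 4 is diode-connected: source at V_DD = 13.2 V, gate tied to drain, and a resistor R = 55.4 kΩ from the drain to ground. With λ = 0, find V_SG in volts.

With gate tied to drain, V_SG = V_SD ≥ V_SG − |V_tp|, so the device is in saturation.
k_p = μ_pC_ox · (W/L) = 3.6 mA/V².
KCL at the drain: ½ k_p (V_SG − |V_tp|)² = (V_DD − V_SG)/R.
Let x = V_SG − 1.23. Then 99.7 x² + x − 11.97 = 0, giving x = 0.341 V (positive root), so V_SG = 1.57 V.
I_D = (V_DD − V_SG)/R = (13.2 − 1.57) / 55.4 = 0.21 mA.

V_SG = 1.57 V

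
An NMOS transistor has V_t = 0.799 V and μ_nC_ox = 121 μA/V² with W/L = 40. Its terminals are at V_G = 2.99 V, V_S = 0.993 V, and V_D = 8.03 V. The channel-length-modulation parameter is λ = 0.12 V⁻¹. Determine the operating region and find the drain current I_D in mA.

V_GS = V_G − V_S = 2.99 − 0.993 = 2 V; V_DS = V_D − V_S = 8.03 − 0.993 = 7.04 V.
k_n = μ_nC_ox · (W/L) = 4.84 mA/V².
V_ov = V_GS − V_t = 2 − 0.799 = 1.2 V.
Since V_DS = 7.04 V ≥ V_ov = 1.2 V, the device is in saturation.
I_D = ½ k_n V_ov² (1 + λ V_DS) = 0.5 × 4.84 × 1.2² × (1 + 0.12 × 7.04) = 6.41 mA.

Saturation; I_D = 6.41 mA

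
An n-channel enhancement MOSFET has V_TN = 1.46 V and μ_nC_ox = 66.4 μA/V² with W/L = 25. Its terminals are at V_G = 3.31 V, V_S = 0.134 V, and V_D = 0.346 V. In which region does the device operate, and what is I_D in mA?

Triode; I_D = 0.567 mA

V_GS = V_G − V_S = 3.31 − 0.134 = 3.18 V; V_DS = V_D − V_S = 0.346 − 0.134 = 0.212 V.
k_n = μ_nC_ox · (W/L) = 1.66 mA/V².
V_ov = V_GS − V_TN = 3.18 − 1.46 = 1.72 V.
Since V_DS = 0.212 V < V_ov = 1.72 V, the device is in the triode region.
I_D = k_n [V_ov · V_DS − ½ V_DS²] = 1.66 × [1.72 × 0.212 − 0.5 × 0.212²] = 0.567 mA.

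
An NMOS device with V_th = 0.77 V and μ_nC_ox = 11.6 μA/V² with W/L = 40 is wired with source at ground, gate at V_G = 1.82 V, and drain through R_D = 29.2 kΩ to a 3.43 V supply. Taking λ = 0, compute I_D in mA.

V_GS = V_G = 1.82 V, so V_ov = 1.82 − 0.77 = 1.05 V.
k_n = μ_nC_ox · (W/L) = 0.464 mA/V².
Assume saturation: I_D = ½ k_n V_ov² = 0.5 × 0.464 × 1.05² = 0.256 mA, giving V_DS = V_DD − I_D R_D = 3.43 − 0.256 × 29.2 = -4.04 V.
But -4.04 V < V_ov = 1.05 V, so the device is actually in triode.
In triode I_D = k_n[V_ov V_DS − ½ V_DS²] and I_D = (V_DD − V_DS)/R_D. Equating: 6.77 V_DS² − 15.23 V_DS + 3.43 = 0, giving V_DS = 0.254 V (the root below V_ov).
I_D = (3.43 − 0.254) / 29.2 = 0.109 mA.

I_D = 0.109 mA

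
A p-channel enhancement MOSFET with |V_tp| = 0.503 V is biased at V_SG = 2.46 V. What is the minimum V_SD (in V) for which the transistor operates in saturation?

The boundary between triode and saturation is V_SD = V_SG − |V_tp| = V_ov.
V_ov = 2.46 − 0.503 = 1.96 V.

V_SD,sat = 1.96 V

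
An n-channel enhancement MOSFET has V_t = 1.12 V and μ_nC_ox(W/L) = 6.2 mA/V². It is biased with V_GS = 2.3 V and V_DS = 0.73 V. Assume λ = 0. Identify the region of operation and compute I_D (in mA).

Triode; I_D = 3.69 mA

V_ov = V_GS − V_t = 2.3 − 1.12 = 1.18 V.
Since V_DS = 0.73 V < V_ov = 1.18 V, the device is in the triode region.
I_D = k_n [V_ov · V_DS − ½ V_DS²] = 6.2 × [1.18 × 0.73 − 0.5 × 0.73²] = 3.69 mA.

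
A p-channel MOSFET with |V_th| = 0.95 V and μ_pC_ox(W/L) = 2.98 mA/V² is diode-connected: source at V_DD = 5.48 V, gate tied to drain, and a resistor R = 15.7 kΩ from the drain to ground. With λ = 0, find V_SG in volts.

With gate tied to drain, V_SG = V_SD ≥ V_SG − |V_th|, so the device is in saturation.
KCL at the drain: ½ k_p (V_SG − |V_th|)² = (V_DD − V_SG)/R.
Let x = V_SG − 0.95. Then 23.4 x² + x − 4.53 = 0, giving x = 0.419 V (positive root), so V_SG = 1.37 V.
I_D = (V_DD − V_SG)/R = (5.48 − 1.37) / 15.7 = 0.262 mA.

V_SG = 1.37 V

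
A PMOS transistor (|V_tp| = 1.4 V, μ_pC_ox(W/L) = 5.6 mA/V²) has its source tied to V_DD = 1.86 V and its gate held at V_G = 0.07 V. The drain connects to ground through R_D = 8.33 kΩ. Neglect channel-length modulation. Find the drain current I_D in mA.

V_SG = V_DD − V_G = 1.86 − 0.07 = 1.79 V, so V_ov = 1.79 − 1.4 = 0.39 V.
Assume saturation: I_D = ½ k_p V_ov² = 0.5 × 5.6 × 0.39² = 0.426 mA, giving V_SD = V_DD − I_D R_D = 1.86 − 0.426 × 8.33 = -1.69 V.
But -1.69 V < V_ov = 0.39 V, so the device is actually in triode.
In triode I_D = k_p[V_ov V_SD − ½ V_SD²] and I_D = (V_DD − V_SD)/R_D. Equating: 23.3 V_SD² − 19.19 V_SD + 1.86 = 0, giving V_SD = 0.112 V (the root below V_ov).
I_D = (1.86 − 0.112) / 8.33 = 0.21 mA.

I_D = 0.210 mA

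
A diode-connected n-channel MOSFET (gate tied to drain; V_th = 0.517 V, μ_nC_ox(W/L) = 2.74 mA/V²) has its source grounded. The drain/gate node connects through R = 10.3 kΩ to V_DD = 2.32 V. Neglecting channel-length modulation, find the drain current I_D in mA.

I_D = 0.144 mA

With gate tied to drain, V_GS = V_DS ≥ V_GS − V_th, so the device is in saturation.
KCL at the drain: ½ k_n (V_GS − V_th)² = (V_DD − V_GS)/R.
Let x = V_GS − 0.517. Then 14.1 x² + x − 1.803 = 0, giving x = 0.324 V (positive root), so V_GS = 0.841 V.
I_D = (V_DD − V_GS)/R = (2.32 − 0.841) / 10.3 = 0.144 mA.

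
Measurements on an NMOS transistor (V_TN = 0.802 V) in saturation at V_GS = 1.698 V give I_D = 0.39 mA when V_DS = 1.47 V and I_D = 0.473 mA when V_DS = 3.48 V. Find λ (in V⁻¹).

λ = 0.125 V⁻¹

With V_GS fixed, I_D ∝ (1 + λ V_DS) in saturation, so I_D2/I_D1 = (1 + λ V_DS2)/(1 + λ V_DS1).
0.473/0.39 = 1.213 = (1 + 3.48 λ)/(1 + 1.47 λ).
Solving: λ (I_D1 V_DS2 − I_D2 V_DS1) = I_D2 − I_D1, so λ = (0.473 − 0.39) / (0.39 × 3.48 − 0.473 × 1.47) = 0.083 / 0.662 = 0.125 V⁻¹.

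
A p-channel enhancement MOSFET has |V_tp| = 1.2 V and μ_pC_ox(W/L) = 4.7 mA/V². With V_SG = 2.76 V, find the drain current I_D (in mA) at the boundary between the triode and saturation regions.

At the boundary V_SD = V_ov = V_SG − |V_tp| = 2.76 − 1.2 = 1.56 V.
I_D = ½ k_p V_ov² = 0.5 × 4.7 × 1.56² = 5.72 mA.

I_D = 5.72 mA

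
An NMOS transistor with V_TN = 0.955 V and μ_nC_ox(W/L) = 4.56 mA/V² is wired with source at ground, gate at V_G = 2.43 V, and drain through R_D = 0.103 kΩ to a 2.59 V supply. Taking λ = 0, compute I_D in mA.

I_D = 4.96 mA

V_GS = V_G = 2.43 V, so V_ov = 2.43 − 0.955 = 1.48 V.
Assume saturation: I_D = ½ k_n V_ov² = 0.5 × 4.56 × 1.48² = 4.96 mA, giving V_DS = V_DD − I_D R_D = 2.59 − 4.96 × 0.103 = 2.08 V.
V_DS = 2.08 V ≥ V_ov = 1.48 V, confirming saturation.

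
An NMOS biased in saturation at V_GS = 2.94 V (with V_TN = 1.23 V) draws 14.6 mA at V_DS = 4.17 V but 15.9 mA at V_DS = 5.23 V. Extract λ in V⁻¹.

With V_GS fixed, I_D ∝ (1 + λ V_DS) in saturation, so I_D2/I_D1 = (1 + λ V_DS2)/(1 + λ V_DS1).
15.9/14.6 = 1.089 = (1 + 5.23 λ)/(1 + 4.17 λ).
Solving: λ (I_D1 V_DS2 − I_D2 V_DS1) = I_D2 − I_D1, so λ = (15.9 − 14.6) / (14.6 × 5.23 − 15.9 × 4.17) = 1.3 / 10.1 = 0.129 V⁻¹.

λ = 0.129 V⁻¹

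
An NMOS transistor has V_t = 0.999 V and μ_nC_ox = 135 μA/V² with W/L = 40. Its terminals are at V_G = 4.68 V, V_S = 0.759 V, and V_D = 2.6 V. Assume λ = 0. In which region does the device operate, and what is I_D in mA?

V_GS = V_G − V_S = 4.68 − 0.759 = 3.92 V; V_DS = V_D − V_S = 2.6 − 0.759 = 1.84 V.
k_n = μ_nC_ox · (W/L) = 5.4 mA/V².
V_ov = V_GS − V_t = 3.92 − 0.999 = 2.92 V.
Since V_DS = 1.84 V < V_ov = 2.92 V, the device is in the triode region.
I_D = k_n [V_ov · V_DS − ½ V_DS²] = 5.4 × [2.92 × 1.84 − 0.5 × 1.84²] = 19.9 mA.

Triode; I_D = 19.9 mA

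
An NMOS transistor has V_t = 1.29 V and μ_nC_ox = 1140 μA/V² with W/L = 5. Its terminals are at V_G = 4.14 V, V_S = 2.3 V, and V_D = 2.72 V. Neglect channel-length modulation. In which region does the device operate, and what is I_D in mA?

V_GS = V_G − V_S = 4.14 − 2.3 = 1.84 V; V_DS = V_D − V_S = 2.72 − 2.3 = 0.42 V.
k_n = μ_nC_ox · (W/L) = 5.7 mA/V².
V_ov = V_GS − V_t = 1.84 − 1.29 = 0.55 V.
Since V_DS = 0.42 V < V_ov = 0.55 V, the device is in the triode region.
I_D = k_n [V_ov · V_DS − ½ V_DS²] = 5.7 × [0.55 × 0.42 − 0.5 × 0.42²] = 0.814 mA.

Triode; I_D = 0.814 mA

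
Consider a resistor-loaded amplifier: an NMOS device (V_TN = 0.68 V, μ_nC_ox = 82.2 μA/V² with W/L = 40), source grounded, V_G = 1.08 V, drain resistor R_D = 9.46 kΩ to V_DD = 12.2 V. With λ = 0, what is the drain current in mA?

I_D = 0.263 mA

V_GS = V_G = 1.08 V, so V_ov = 1.08 − 0.68 = 0.4 V.
k_n = μ_nC_ox · (W/L) = 3.288 mA/V².
Assume saturation: I_D = ½ k_n V_ov² = 0.5 × 3.288 × 0.4² = 0.263 mA, giving V_DS = V_DD − I_D R_D = 12.2 − 0.263 × 9.46 = 9.71 V.
V_DS = 9.71 V ≥ V_ov = 0.4 V, confirming saturation.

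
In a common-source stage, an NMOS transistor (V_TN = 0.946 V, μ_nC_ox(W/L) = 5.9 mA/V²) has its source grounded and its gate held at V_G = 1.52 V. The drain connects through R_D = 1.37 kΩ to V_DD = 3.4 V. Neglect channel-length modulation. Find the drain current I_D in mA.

I_D = 0.972 mA

V_GS = V_G = 1.52 V, so V_ov = 1.52 − 0.946 = 0.574 V.
Assume saturation: I_D = ½ k_n V_ov² = 0.5 × 5.9 × 0.574² = 0.972 mA, giving V_DS = V_DD − I_D R_D = 3.4 − 0.972 × 1.37 = 2.07 V.
V_DS = 2.07 V ≥ V_ov = 0.574 V, confirming saturation.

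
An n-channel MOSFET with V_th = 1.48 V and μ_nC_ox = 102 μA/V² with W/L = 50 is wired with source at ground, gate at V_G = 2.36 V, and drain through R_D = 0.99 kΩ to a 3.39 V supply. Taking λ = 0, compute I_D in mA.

V_GS = V_G = 2.36 V, so V_ov = 2.36 − 1.48 = 0.88 V.
k_n = μ_nC_ox · (W/L) = 5.1 mA/V².
Assume saturation: I_D = ½ k_n V_ov² = 0.5 × 5.1 × 0.88² = 1.97 mA, giving V_DS = V_DD − I_D R_D = 3.39 − 1.97 × 0.99 = 1.44 V.
V_DS = 1.44 V ≥ V_ov = 0.88 V, confirming saturation.

I_D = 1.97 mA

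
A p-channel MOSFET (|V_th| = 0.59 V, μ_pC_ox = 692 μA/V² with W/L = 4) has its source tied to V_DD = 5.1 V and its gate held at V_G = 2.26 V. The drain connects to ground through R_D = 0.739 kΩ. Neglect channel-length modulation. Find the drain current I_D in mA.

V_SG = V_DD − V_G = 5.1 − 2.26 = 2.84 V, so V_ov = 2.84 − 0.59 = 2.25 V.
k_p = μ_pC_ox · (W/L) = 2.768 mA/V².
Assume saturation: I_D = ½ k_p V_ov² = 0.5 × 2.768 × 2.25² = 7.01 mA, giving V_SD = V_DD − I_D R_D = 5.1 − 7.01 × 0.739 = -0.0778 V.
But -0.0778 V < V_ov = 2.25 V, so the device is actually in triode.
In triode I_D = k_p[V_ov V_SD − ½ V_SD²] and I_D = (V_DD − V_SD)/R_D. Equating: 1.02 V_SD² − 5.602 V_SD + 5.1 = 0, giving V_SD = 1.15 V (the root below V_ov).
I_D = (5.1 − 1.15) / 0.739 = 5.34 mA.

I_D = 5.34 mA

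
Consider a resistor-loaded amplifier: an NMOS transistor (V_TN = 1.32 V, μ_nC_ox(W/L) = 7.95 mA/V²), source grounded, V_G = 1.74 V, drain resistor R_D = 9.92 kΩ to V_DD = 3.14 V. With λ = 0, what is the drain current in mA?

V_GS = V_G = 1.74 V, so V_ov = 1.74 − 1.32 = 0.42 V.
Assume saturation: I_D = ½ k_n V_ov² = 0.5 × 7.95 × 0.42² = 0.701 mA, giving V_DS = V_DD − I_D R_D = 3.14 − 0.701 × 9.92 = -3.82 V.
But -3.82 V < V_ov = 0.42 V, so the device is actually in triode.
In triode I_D = k_n[V_ov V_DS − ½ V_DS²] and I_D = (V_DD − V_DS)/R_D. Equating: 39.4 V_DS² − 34.12 V_DS + 3.14 = 0, giving V_DS = 0.105 V (the root below V_ov).
I_D = (3.14 − 0.105) / 9.92 = 0.306 mA.

I_D = 0.306 mA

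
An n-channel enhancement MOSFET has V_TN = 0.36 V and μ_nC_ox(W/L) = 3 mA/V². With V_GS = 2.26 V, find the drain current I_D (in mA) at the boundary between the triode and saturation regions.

At the boundary V_DS = V_ov = V_GS − V_TN = 2.26 − 0.36 = 1.9 V.
I_D = ½ k_n V_ov² = 0.5 × 3 × 1.9² = 5.41 mA.

I_D = 5.41 mA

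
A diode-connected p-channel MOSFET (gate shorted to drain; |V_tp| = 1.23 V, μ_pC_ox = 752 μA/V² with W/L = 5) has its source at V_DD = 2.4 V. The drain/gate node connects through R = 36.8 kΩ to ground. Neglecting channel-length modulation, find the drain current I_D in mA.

I_D = 0.0285 mA

With gate tied to drain, V_SG = V_SD ≥ V_SG − |V_tp|, so the device is in saturation.
k_p = μ_pC_ox · (W/L) = 3.76 mA/V².
KCL at the drain: ½ k_p (V_SG − |V_tp|)² = (V_DD − V_SG)/R.
Let x = V_SG − 1.23. Then 69.2 x² + x − 1.17 = 0, giving x = 0.123 V (positive root), so V_SG = 1.35 V.
I_D = (V_DD − V_SG)/R = (2.4 − 1.35) / 36.8 = 0.0285 mA.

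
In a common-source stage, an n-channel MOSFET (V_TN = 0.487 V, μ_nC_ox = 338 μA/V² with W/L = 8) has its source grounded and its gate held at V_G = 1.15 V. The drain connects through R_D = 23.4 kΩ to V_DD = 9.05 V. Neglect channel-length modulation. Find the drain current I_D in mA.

I_D = 0.376 mA

V_GS = V_G = 1.15 V, so V_ov = 1.15 − 0.487 = 0.663 V.
k_n = μ_nC_ox · (W/L) = 2.704 mA/V².
Assume saturation: I_D = ½ k_n V_ov² = 0.5 × 2.704 × 0.663² = 0.594 mA, giving V_DS = V_DD − I_D R_D = 9.05 − 0.594 × 23.4 = -4.86 V.
But -4.86 V < V_ov = 0.663 V, so the device is actually in triode.
In triode I_D = k_n[V_ov V_DS − ½ V_DS²] and I_D = (V_DD − V_DS)/R_D. Equating: 31.6 V_DS² − 42.95 V_DS + 9.05 = 0, giving V_DS = 0.261 V (the root below V_ov).
I_D = (9.05 − 0.261) / 23.4 = 0.376 mA.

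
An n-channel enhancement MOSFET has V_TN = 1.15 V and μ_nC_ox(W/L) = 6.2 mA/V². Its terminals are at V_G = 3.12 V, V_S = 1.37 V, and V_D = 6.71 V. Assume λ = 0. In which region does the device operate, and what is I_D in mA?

Saturation; I_D = 1.12 mA

V_GS = V_G − V_S = 3.12 − 1.37 = 1.75 V; V_DS = V_D − V_S = 6.71 − 1.37 = 5.34 V.
V_ov = V_GS − V_TN = 1.75 − 1.15 = 0.6 V.
Since V_DS = 5.34 V ≥ V_ov = 0.6 V, the device is in saturation.
I_D = ½ k_n V_ov² = 0.5 × 6.2 × 0.6² = 1.12 mA.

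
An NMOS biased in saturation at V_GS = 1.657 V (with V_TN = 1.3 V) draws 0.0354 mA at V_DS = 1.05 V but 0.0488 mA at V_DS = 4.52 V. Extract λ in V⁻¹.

With V_GS fixed, I_D ∝ (1 + λ V_DS) in saturation, so I_D2/I_D1 = (1 + λ V_DS2)/(1 + λ V_DS1).
0.0488/0.0354 = 1.379 = (1 + 4.52 λ)/(1 + 1.05 λ).
Solving: λ (I_D1 V_DS2 − I_D2 V_DS1) = I_D2 − I_D1, so λ = (0.0488 − 0.0354) / (0.0354 × 4.52 − 0.0488 × 1.05) = 0.0134 / 0.109 = 0.123 V⁻¹.

λ = 0.123 V⁻¹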